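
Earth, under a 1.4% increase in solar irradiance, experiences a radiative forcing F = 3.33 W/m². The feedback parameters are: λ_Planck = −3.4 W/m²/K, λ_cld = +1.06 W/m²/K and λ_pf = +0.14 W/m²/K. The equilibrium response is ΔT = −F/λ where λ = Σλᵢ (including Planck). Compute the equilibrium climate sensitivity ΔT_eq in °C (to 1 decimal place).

1.5 °C

Net feedback parameter λ = (−3.4) + (+1.06) + (+0.14) = -2.2 W/m²/K.
ΔT = −F/λ = −3.33/(-2.2) = 1.5 °C.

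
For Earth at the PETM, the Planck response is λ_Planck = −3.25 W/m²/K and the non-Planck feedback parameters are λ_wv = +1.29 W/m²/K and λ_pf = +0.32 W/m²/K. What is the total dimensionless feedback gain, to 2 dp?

0.50

Convert to gains: g_wv = 1.29/3.25 = 0.3969; g_pf = 0.32/3.25 = 0.09846.
Total gain g = 0.49536.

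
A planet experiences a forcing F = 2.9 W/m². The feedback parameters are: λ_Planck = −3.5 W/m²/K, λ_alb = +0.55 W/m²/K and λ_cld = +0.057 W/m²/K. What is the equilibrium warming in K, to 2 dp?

1.00 K

Net feedback parameter λ = (−3.5) + (+0.55) + (+0.057) = -2.893 W/m²/K.
ΔT = −F/λ = −2.9/(-2.893) = 1.00 K.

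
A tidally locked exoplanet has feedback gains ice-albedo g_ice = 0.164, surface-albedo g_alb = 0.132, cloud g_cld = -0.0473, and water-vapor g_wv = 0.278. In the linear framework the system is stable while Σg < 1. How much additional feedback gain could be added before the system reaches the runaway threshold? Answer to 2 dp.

0.47

Current total gain = 0.164 + 0.132 − 0.0473 + 0.278 = 0.5267.
Margin to runaway = 1 − 0.5267 = 0.47.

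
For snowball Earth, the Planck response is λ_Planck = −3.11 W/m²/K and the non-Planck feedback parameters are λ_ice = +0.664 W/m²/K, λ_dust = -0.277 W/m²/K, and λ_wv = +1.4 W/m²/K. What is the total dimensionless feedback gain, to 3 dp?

0.575

Convert to gains: g_ice = 0.664/3.11 = 0.2135; g_dust = -0.277/3.11 = -0.08907; g_wv = 1.4/3.11 = 0.4502.
Total gain g = 0.57463.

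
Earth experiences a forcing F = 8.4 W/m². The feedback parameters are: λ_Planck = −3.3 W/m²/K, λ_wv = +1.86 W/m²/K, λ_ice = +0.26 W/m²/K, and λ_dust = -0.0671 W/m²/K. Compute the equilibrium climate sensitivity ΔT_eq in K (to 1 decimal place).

6.7 K

Net feedback parameter λ = (−3.3) + (+1.86) + (+0.26) + (-0.0671) = -1.2471 W/m²/K.
ΔT = −F/λ = −8.4/(-1.2471) = 6.7 K.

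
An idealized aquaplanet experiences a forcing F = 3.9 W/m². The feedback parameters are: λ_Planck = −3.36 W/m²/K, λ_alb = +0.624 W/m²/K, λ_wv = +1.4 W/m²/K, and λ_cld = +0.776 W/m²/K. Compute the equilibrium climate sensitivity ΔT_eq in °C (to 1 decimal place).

Net feedback parameter λ = (−3.36) + (+0.624) + (+1.4) + (+0.776) = -0.56 W/m²/K.
ΔT = −F/λ = −3.9/(-0.56) = 7.0 °C.

7.0 °C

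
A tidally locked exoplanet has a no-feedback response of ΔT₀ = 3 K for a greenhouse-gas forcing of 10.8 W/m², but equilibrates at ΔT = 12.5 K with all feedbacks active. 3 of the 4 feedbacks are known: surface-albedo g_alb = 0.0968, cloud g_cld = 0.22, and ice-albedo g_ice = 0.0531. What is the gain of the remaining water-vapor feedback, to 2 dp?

0.39

Amplification A = ΔT/ΔT₀ = 12.5/3 = 4.167.
Total gain g = 1 − 1/A = 1 − 1/4.167 = 0.76.
Known gains sum to 0.0968 + 0.22 + 0.0531 = 0.3699.
g_wv = 0.76 − 0.3699 = 0.39.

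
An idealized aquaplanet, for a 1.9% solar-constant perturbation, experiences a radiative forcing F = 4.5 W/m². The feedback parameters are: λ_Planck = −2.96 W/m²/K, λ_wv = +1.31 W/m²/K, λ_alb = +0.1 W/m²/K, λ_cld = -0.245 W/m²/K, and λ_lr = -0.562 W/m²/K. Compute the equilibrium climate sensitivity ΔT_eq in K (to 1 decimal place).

1.9 K

Net feedback parameter λ = (−2.96) + (+1.31) + (+0.1) + (-0.245) + (-0.562) = -2.357 W/m²/K.
ΔT = −F/λ = −4.5/(-2.357) = 1.9 K.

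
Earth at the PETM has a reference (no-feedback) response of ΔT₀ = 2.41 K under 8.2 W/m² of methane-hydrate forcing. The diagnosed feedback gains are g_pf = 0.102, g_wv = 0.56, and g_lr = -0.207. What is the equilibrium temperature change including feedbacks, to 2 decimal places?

4.42 K

Total gain g = 0.102 + 0.56 − 0.207 = 0.455.
Amplification A = 1/(1 − 0.455) = 1.835.
ΔT = 2.41 × 1.835 = 4.42 K.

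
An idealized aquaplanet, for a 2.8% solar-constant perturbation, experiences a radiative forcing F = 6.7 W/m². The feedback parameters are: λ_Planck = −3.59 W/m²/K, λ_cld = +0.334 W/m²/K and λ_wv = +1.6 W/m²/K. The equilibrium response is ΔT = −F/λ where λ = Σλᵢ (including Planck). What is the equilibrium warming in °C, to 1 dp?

Net feedback parameter λ = (−3.59) + (+0.334) + (+1.6) = -1.656 W/m²/K.
ΔT = −F/λ = −6.7/(-1.656) = 4.0 °C.

4.0 °C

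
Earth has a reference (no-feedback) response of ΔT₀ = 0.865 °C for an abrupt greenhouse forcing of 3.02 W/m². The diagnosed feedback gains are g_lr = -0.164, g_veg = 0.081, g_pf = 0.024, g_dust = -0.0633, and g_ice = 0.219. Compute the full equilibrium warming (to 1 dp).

Total gain g = -0.164 + 0.081 + 0.024 − 0.0633 + 0.219 = 0.0967.
Amplification A = 1/(1 − 0.0967) = 1.107.
ΔT = 0.865 × 1.107 = 1.0 °C.

1.0 °C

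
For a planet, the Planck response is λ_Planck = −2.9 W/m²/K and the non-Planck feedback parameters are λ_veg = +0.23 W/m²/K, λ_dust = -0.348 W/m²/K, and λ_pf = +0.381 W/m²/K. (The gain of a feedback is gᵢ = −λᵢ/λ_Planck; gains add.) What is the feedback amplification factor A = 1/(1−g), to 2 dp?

1.10

Convert to gains: g_veg = 0.23/2.9 = 0.07931; g_dust = -0.348/2.9 = -0.12; g_pf = 0.381/2.9 = 0.1314.
Total gain g = 0.09071.
A = 1/(1 − 0.09071) = 1.10.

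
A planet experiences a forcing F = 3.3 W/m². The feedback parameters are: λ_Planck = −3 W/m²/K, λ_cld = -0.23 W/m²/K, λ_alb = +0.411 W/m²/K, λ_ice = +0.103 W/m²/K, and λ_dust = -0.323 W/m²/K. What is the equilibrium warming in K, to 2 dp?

1.09 K

Net feedback parameter λ = (−3) + (-0.23) + (+0.411) + (+0.103) + (-0.323) = -3.039 W/m²/K.
ΔT = −F/λ = −3.3/(-3.039) = 1.09 K.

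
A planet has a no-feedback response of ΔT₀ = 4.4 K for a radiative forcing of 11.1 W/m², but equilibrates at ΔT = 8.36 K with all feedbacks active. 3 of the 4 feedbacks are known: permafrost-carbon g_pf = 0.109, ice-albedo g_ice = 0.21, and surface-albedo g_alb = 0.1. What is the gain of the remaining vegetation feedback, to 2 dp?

0.05

Amplification A = ΔT/ΔT₀ = 8.36/4.4 = 1.9.
Total gain g = 1 − 1/A = 1 − 1/1.9 = 0.4737.
Known gains sum to 0.109 + 0.21 + 0.1 = 0.419.
g_veg = 0.4737 − 0.419 = 0.05.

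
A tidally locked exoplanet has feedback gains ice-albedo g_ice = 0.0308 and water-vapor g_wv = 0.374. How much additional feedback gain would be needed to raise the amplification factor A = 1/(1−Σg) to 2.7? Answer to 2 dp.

Current total gain = 0.4048.
Target gain for A = 2.7: g* = 1 − 1/2.7 = 0.6296.
Additional gain needed = 0.6296 − 0.4048 = 0.22.

0.22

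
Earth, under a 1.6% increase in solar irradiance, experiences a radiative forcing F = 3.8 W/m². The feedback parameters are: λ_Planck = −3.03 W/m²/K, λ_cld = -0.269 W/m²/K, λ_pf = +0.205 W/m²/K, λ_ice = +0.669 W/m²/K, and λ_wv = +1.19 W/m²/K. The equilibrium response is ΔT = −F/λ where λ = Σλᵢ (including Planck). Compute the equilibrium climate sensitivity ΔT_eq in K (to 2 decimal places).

3.08 K

Net feedback parameter λ = (−3.03) + (-0.269) + (+0.205) + (+0.669) + (+1.19) = -1.235 W/m²/K.
ΔT = −F/λ = −3.8/(-1.235) = 3.08 K.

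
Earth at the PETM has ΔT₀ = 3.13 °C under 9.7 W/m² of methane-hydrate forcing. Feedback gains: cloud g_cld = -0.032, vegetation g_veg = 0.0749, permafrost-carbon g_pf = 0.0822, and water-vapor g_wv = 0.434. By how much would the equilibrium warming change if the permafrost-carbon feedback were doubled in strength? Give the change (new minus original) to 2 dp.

Original: g = 0.5591, ΔT = 3.13/(1−0.5591) = 7.0991 °C.
With doubled permafrost-carbon: g' = 0.6413, ΔT' = 3.13/(1−0.6413) = 8.7260 °C.
Change = 8.7260 − 7.0991 = 1.63 °C.

1.63 °C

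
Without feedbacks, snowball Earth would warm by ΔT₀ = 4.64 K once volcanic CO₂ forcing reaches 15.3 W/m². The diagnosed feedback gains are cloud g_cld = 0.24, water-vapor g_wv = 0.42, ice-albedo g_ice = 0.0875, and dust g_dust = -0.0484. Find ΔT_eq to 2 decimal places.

Total gain g = 0.24 + 0.42 + 0.0875 − 0.0484 = 0.6991.
Amplification A = 1/(1 − 0.6991) = 3.323.
ΔT = 4.64 × 3.323 = 15.42 K.

15.42 K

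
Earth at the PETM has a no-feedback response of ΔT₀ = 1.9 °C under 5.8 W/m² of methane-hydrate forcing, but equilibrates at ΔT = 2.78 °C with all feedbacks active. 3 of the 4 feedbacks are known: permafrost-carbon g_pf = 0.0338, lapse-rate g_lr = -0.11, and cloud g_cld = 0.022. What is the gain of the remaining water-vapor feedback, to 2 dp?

Amplification A = ΔT/ΔT₀ = 2.78/1.9 = 1.463.
Total gain g = 1 − 1/A = 1 − 1/1.463 = 0.3165.
Known gains sum to 0.0338 − 0.11 + 0.022 = -0.0542.
g_wv = 0.3165 + 0.0542 = 0.37.

0.37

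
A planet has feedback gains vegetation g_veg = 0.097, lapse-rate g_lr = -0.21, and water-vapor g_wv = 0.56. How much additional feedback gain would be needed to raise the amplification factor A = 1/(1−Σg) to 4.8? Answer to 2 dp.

Current total gain = 0.447.
Target gain for A = 4.8: g* = 1 − 1/4.8 = 0.7917.
Additional gain needed = 0.7917 − 0.447 = 0.34.

0.34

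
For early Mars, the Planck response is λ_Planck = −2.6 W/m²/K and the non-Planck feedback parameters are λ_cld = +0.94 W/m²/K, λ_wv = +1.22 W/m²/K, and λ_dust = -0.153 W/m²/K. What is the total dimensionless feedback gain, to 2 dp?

0.77

Convert to gains: g_cld = 0.94/2.6 = 0.3615; g_wv = 1.22/2.6 = 0.4692; g_dust = -0.153/2.6 = -0.05885.
Total gain g = 0.77185.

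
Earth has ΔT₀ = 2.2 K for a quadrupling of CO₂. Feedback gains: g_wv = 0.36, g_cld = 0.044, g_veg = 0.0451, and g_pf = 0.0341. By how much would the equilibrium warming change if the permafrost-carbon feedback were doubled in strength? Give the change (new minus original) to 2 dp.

0.30 K

Original: g = 0.4832, ΔT = 2.2/(1−0.4832) = 4.2570 K.
With doubled permafrost-carbon: g' = 0.5173, ΔT' = 2.2/(1−0.5173) = 4.5577 K.
Change = 4.5577 − 4.2570 = 0.30 K.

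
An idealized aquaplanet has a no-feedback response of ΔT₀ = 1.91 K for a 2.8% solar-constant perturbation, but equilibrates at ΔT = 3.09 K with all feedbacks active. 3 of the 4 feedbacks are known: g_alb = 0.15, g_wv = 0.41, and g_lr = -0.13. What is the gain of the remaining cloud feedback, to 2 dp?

Amplification A = ΔT/ΔT₀ = 3.09/1.91 = 1.618.
Total gain g = 1 − 1/A = 1 − 1/1.618 = 0.382.
Known gains sum to 0.15 + 0.41 − 0.13 = 0.43.
g_cld = 0.382 − 0.43 = -0.05.

-0.05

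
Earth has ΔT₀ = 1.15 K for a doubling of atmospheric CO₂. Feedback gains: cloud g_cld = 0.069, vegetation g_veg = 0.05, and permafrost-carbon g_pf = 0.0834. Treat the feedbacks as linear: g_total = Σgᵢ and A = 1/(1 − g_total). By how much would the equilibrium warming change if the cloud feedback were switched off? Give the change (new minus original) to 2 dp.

Original: g = 0.2024, ΔT = 1.15/(1−0.2024) = 1.4418 K.
Without cloud: g' = 0.1334, ΔT' = 1.15/(1−0.1334) = 1.3270 K.
Change = 1.3270 − 1.4418 = -0.11 K.

-0.11 K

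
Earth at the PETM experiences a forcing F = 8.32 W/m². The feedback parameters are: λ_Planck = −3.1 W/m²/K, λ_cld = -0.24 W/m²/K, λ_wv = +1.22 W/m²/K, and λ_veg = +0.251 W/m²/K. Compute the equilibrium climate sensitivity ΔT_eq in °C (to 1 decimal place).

Net feedback parameter λ = (−3.1) + (-0.24) + (+1.22) + (+0.251) = -1.869 W/m²/K.
ΔT = −F/λ = −8.32/(-1.869) = 4.5 °C.

4.5 °C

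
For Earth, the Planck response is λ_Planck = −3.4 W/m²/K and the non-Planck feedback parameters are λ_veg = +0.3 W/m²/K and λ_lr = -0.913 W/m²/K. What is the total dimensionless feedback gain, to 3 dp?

-0.180

Convert to gains: g_veg = 0.3/3.4 = 0.08824; g_lr = -0.913/3.4 = -0.2685.
Total gain g = -0.18026.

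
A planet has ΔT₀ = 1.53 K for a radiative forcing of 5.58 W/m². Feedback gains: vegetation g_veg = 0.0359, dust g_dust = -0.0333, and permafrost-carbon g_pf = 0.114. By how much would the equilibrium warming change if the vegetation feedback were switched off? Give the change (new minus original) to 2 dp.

Original: g = 0.1166, ΔT = 1.53/(1−0.1166) = 1.7319 K.
Without vegetation: g' = 0.0807, ΔT' = 1.53/(1−0.0807) = 1.6643 K.
Change = 1.6643 − 1.7319 = -0.07 K.

-0.07 K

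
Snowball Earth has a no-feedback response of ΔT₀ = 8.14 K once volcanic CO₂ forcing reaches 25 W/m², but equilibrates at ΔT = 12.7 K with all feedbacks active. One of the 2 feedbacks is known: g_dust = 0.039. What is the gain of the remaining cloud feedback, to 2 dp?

0.32

Amplification A = ΔT/ΔT₀ = 12.7/8.14 = 1.56.
Total gain g = 1 − 1/A = 1 − 1/1.56 = 0.359.
The known gain is 0.039.
g_cld = 0.359 − 0.039 = 0.32.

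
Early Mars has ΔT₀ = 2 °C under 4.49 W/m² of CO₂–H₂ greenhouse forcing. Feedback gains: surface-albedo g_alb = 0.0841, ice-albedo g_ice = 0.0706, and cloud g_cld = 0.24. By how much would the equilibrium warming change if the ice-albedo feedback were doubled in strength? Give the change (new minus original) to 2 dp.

0.44 °C

Original: g = 0.3947, ΔT = 2/(1−0.3947) = 3.3041 °C.
With doubled ice-albedo: g' = 0.4653, ΔT' = 2/(1−0.4653) = 3.7404 °C.
Change = 3.7404 − 3.3041 = 0.44 °C.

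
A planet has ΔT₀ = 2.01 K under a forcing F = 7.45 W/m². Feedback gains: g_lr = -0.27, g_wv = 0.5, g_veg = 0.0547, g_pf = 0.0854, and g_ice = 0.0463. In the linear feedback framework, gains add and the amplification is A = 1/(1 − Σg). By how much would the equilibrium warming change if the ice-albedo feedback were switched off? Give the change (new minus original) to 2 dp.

Original: g = 0.4164, ΔT = 2.01/(1−0.4164) = 3.4441 K.
Without ice-albedo: g' = 0.3701, ΔT' = 2.01/(1−0.3701) = 3.1910 K.
Change = 3.1910 − 3.4441 = -0.25 K.

-0.25 K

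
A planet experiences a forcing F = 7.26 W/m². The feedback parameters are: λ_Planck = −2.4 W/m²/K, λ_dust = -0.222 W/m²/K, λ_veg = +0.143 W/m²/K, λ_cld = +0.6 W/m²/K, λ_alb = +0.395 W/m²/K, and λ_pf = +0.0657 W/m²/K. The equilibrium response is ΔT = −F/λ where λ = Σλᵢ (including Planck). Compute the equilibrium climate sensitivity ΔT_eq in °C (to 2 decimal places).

Net feedback parameter λ = (−2.4) + (-0.222) + (+0.143) + (+0.6) + (+0.395) + (+0.0657) = -1.4183 W/m²/K.
ΔT = −F/λ = −7.26/(-1.4183) = 5.12 °C.

5.12 °C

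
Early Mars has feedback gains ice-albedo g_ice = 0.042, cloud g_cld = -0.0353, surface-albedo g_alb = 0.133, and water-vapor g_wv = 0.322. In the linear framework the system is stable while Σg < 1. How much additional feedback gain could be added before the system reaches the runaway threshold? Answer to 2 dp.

0.54

Current total gain = 0.042 − 0.0353 + 0.133 + 0.322 = 0.4617.
Margin to runaway = 1 − 0.4617 = 0.54.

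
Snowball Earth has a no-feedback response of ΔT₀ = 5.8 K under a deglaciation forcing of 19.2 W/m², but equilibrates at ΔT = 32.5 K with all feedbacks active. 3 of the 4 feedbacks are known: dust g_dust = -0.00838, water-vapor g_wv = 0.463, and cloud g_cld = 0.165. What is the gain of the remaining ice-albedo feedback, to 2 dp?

0.20

Amplification A = ΔT/ΔT₀ = 32.5/5.8 = 5.603.
Total gain g = 1 − 1/A = 1 − 1/5.603 = 0.8215.
Known gains sum to -0.00838 + 0.463 + 0.165 = 0.61962.
g_ice = 0.8215 − 0.61962 = 0.20.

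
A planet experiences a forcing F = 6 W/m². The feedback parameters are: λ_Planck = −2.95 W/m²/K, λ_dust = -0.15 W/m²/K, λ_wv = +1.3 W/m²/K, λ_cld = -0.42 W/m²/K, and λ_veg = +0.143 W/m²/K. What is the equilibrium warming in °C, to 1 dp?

2.9 °C

Net feedback parameter λ = (−2.95) + (-0.15) + (+1.3) + (-0.42) + (+0.143) = -2.077 W/m²/K.
ΔT = −F/λ = −6/(-2.077) = 2.9 °C.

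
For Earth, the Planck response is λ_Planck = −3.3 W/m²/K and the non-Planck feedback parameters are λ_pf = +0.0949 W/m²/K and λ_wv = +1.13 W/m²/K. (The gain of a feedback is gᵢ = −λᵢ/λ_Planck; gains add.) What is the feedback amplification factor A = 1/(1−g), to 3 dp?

1.590

Convert to gains: g_pf = 0.0949/3.3 = 0.02876; g_wv = 1.13/3.3 = 0.3424.
Total gain g = 0.37116.
A = 1/(1 − 0.37116) = 1.590.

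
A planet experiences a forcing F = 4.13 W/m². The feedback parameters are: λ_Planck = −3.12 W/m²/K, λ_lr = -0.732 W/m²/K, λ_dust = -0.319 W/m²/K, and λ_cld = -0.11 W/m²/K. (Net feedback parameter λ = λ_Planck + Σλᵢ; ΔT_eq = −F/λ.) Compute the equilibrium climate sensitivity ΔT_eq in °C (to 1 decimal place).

Net feedback parameter λ = (−3.12) + (-0.732) + (-0.319) + (-0.11) = -4.281 W/m²/K.
ΔT = −F/λ = −4.13/(-4.281) = 1.0 °C.

1.0 °C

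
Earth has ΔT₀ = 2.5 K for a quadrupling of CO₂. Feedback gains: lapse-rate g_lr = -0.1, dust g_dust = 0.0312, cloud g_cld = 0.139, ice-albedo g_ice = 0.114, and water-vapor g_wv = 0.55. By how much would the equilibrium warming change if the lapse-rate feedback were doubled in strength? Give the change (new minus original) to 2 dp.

-2.57 K

Original: g = 0.7342, ΔT = 2.5/(1−0.7342) = 9.4056 K.
With doubled lapse-rate: g' = 0.6342, ΔT' = 2.5/(1−0.6342) = 6.8343 K.
Change = 6.8343 − 9.4056 = -2.57 K.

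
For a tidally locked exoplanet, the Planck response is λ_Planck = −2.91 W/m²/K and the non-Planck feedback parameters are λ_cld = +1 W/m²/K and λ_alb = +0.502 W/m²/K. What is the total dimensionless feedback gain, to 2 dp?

Convert to gains: g_cld = 1/2.91 = 0.3436; g_alb = 0.502/2.91 = 0.1725.
Total gain g = 0.5161.

0.52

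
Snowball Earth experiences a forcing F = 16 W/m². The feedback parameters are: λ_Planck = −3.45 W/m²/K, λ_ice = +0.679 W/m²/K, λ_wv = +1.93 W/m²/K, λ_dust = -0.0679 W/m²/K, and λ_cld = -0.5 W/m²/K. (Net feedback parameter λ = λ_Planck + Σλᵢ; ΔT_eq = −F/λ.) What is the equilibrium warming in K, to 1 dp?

11.4 K

Net feedback parameter λ = (−3.45) + (+0.679) + (+1.93) + (-0.0679) + (-0.5) = -1.4089 W/m²/K.
ΔT = −F/λ = −16/(-1.4089) = 11.4 K.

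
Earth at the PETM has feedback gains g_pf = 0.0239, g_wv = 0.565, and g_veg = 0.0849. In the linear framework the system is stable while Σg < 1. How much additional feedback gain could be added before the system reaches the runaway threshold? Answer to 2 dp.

Current total gain = 0.0239 + 0.565 + 0.0849 = 0.6738.
Margin to runaway = 1 − 0.6738 = 0.33.

0.33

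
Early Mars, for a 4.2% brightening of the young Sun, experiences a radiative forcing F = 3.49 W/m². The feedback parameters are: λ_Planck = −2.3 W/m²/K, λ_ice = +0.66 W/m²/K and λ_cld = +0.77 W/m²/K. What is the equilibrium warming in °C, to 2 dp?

4.01 °C

Net feedback parameter λ = (−2.3) + (+0.66) + (+0.77) = -0.87 W/m²/K.
ΔT = −F/λ = −3.49/(-0.87) = 4.01 °C.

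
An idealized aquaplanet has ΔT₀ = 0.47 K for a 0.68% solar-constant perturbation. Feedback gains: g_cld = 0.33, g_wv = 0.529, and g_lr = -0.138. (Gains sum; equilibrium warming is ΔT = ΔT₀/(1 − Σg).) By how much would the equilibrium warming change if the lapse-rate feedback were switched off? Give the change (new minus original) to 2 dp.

1.65 K

Original: g = 0.721, ΔT = 0.47/(1−0.721) = 1.6846 K.
Without lapse-rate: g' = 0.859, ΔT' = 0.47/(1−0.859) = 3.3333 K.
Change = 3.3333 − 1.6846 = 1.65 K.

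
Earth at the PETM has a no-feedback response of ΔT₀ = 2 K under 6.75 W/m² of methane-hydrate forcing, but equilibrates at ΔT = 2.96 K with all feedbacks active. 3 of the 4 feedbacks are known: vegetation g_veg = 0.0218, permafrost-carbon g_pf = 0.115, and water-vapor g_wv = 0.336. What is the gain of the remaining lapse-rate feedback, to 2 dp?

Amplification A = ΔT/ΔT₀ = 2.96/2 = 1.48.
Total gain g = 1 − 1/A = 1 − 1/1.48 = 0.3243.
Known gains sum to 0.0218 + 0.115 + 0.336 = 0.4728.
g_lr = 0.3243 − 0.4728 = -0.15.

-0.15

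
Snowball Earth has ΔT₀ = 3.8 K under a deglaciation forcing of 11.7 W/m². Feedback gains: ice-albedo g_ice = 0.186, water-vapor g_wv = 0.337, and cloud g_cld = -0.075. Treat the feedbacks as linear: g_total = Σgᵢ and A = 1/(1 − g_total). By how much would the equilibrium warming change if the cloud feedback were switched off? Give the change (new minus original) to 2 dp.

1.08 K

Original: g = 0.448, ΔT = 3.8/(1−0.448) = 6.8841 K.
Without cloud: g' = 0.523, ΔT' = 3.8/(1−0.523) = 7.9665 K.
Change = 7.9665 − 6.8841 = 1.08 K.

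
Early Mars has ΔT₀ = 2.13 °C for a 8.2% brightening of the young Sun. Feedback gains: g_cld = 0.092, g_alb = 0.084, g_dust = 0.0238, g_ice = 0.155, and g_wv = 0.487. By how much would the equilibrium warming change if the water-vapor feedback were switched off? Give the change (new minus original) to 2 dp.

Original: g = 0.8418, ΔT = 2.13/(1−0.8418) = 13.4640 °C.
Without water-vapor: g' = 0.3548, ΔT' = 2.13/(1−0.3548) = 3.3013 °C.
Change = 3.3013 − 13.4640 = -10.16 °C.

-10.16 °C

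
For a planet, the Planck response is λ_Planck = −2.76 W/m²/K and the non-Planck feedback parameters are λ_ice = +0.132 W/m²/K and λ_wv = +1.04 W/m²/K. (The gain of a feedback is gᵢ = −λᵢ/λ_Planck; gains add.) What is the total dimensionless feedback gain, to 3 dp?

0.425

Convert to gains: g_ice = 0.132/2.76 = 0.04783; g_wv = 1.04/2.76 = 0.3768.
Total gain g = 0.42463.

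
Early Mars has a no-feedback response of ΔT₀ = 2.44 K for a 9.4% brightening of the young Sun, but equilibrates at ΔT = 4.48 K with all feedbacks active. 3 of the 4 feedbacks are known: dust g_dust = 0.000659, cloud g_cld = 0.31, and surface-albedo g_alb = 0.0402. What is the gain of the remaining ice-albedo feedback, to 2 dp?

Amplification A = ΔT/ΔT₀ = 4.48/2.44 = 1.836.
Total gain g = 1 − 1/A = 1 − 1/1.836 = 0.4553.
Known gains sum to 0.000659 + 0.31 + 0.0402 = 0.350859.
g_ice = 0.4553 − 0.350859 = 0.10.

0.10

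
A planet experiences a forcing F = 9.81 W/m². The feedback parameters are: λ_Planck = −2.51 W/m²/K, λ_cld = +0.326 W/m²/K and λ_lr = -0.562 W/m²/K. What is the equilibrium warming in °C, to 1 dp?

3.6 °C

Net feedback parameter λ = (−2.51) + (+0.326) + (-0.562) = -2.746 W/m²/K.
ΔT = −F/λ = −9.81/(-2.746) = 3.6 °C.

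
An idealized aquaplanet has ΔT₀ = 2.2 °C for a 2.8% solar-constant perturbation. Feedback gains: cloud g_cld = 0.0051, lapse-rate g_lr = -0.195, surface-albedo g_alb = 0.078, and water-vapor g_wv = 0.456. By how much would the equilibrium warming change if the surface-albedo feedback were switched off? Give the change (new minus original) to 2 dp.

Original: g = 0.3441, ΔT = 2.2/(1−0.3441) = 3.3542 °C.
Without surface-albedo: g' = 0.2661, ΔT' = 2.2/(1−0.2661) = 2.9977 °C.
Change = 2.9977 − 3.3542 = -0.36 °C.

-0.36 °C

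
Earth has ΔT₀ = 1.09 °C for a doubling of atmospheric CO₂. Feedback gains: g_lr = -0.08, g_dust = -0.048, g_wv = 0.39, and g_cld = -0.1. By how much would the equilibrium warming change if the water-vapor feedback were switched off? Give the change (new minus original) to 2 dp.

Original: g = 0.162, ΔT = 1.09/(1−0.162) = 1.3007 °C.
Without water-vapor: g' = -0.228, ΔT' = 1.09/(1+0.228) = 0.8876 °C.
Change = 0.8876 − 1.3007 = -0.41 °C.

-0.41 °C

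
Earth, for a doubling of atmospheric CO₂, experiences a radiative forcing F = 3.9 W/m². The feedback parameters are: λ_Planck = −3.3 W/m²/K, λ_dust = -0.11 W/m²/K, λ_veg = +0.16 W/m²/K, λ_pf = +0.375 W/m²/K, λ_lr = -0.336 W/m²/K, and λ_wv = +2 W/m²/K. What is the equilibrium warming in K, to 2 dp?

3.22 K

Net feedback parameter λ = (−3.3) + (-0.11) + (+0.16) + (+0.375) + (-0.336) + (+2) = -1.211 W/m²/K.
ΔT = −F/λ = −3.9/(-1.211) = 3.22 K.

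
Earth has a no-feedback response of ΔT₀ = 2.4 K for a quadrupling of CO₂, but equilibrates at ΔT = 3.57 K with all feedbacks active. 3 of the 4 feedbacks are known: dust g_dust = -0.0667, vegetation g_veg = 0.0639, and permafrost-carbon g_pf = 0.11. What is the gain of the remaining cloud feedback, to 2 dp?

0.22

Amplification A = ΔT/ΔT₀ = 3.57/2.4 = 1.488.
Total gain g = 1 − 1/A = 1 − 1/1.488 = 0.328.
Known gains sum to -0.0667 + 0.0639 + 0.11 = 0.1072.
g_cld = 0.328 − 0.1072 = 0.22.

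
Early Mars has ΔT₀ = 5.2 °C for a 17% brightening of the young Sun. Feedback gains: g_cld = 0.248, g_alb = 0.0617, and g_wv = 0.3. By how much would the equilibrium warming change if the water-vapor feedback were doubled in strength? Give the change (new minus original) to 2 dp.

Original: g = 0.6097, ΔT = 5.2/(1−0.6097) = 13.3231 °C.
With doubled water-vapor: g' = 0.9097, ΔT' = 5.2/(1−0.9097) = 57.5858 °C.
Change = 57.5858 − 13.3231 = 44.26 °C.

44.26 °C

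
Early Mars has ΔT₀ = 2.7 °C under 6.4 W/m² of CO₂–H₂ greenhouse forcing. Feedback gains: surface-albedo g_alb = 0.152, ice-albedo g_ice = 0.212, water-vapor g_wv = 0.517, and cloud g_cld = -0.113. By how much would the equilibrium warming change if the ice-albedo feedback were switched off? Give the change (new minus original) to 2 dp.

-5.56 °C

Original: g = 0.768, ΔT = 2.7/(1−0.768) = 11.6379 °C.
Without ice-albedo: g' = 0.556, ΔT' = 2.7/(1−0.556) = 6.0811 °C.
Change = 6.0811 − 11.6379 = -5.56 °C.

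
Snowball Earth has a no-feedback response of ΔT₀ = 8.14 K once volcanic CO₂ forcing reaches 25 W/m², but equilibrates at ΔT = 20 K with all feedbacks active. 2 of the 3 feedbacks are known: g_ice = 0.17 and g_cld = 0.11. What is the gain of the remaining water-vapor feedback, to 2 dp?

Amplification A = ΔT/ΔT₀ = 20/8.14 = 2.457.
Total gain g = 1 − 1/A = 1 − 1/2.457 = 0.593.
Known gains sum to 0.17 + 0.11 = 0.28.
g_wv = 0.593 − 0.28 = 0.31.

0.31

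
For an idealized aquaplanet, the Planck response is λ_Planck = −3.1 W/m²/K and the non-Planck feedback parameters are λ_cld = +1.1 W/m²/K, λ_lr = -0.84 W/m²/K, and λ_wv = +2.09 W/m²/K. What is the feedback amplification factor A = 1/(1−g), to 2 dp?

Convert to gains: g_cld = 1.1/3.1 = 0.3548; g_lr = -0.84/3.1 = -0.271; g_wv = 2.09/3.1 = 0.6742.
Total gain g = 0.758.
A = 1/(1 − 0.758) = 4.13.

4.13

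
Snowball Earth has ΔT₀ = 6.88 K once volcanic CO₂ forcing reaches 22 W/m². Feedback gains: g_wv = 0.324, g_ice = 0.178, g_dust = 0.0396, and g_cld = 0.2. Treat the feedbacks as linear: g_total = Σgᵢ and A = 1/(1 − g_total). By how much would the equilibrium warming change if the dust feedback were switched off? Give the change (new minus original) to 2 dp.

-3.54 K

Original: g = 0.7416, ΔT = 6.88/(1−0.7416) = 26.6254 K.
Without dust: g' = 0.702, ΔT' = 6.88/(1−0.702) = 23.0872 K.
Change = 23.0872 − 26.6254 = -3.54 K.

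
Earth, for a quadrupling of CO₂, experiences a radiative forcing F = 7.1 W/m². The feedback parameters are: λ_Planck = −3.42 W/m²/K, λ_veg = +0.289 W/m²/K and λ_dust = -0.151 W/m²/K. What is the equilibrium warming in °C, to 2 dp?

2.16 °C

Net feedback parameter λ = (−3.42) + (+0.289) + (-0.151) = -3.282 W/m²/K.
ΔT = −F/λ = −7.1/(-3.282) = 2.16 °C.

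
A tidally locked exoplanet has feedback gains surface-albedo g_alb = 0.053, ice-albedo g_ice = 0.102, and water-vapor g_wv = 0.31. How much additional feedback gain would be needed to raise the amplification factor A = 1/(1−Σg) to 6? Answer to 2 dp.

Current total gain = 0.465.
Target gain for A = 6: g* = 1 − 1/6 = 0.8333.
Additional gain needed = 0.8333 − 0.465 = 0.37.

0.37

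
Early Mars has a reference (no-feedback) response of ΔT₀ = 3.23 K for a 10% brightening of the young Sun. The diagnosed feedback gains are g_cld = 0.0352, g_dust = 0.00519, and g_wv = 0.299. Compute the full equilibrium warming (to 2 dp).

Total gain g = 0.0352 + 0.00519 + 0.299 = 0.33939.
Amplification A = 1/(1 − 0.33939) = 1.514.
ΔT = 3.23 × 1.514 = 4.89 K.

4.89 K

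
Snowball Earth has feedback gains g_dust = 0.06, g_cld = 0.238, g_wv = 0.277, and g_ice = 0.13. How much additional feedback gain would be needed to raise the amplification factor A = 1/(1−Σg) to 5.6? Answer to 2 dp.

0.12

Current total gain = 0.705.
Target gain for A = 5.6: g* = 1 − 1/5.6 = 0.8214.
Additional gain needed = 0.8214 − 0.705 = 0.12.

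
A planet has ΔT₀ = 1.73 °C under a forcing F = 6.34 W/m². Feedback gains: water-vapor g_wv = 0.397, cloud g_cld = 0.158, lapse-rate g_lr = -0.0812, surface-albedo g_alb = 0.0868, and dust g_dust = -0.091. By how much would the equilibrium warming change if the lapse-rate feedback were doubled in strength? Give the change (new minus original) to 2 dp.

Original: g = 0.4696, ΔT = 1.73/(1−0.4696) = 3.2617 °C.
With doubled lapse-rate: g' = 0.3884, ΔT' = 1.73/(1−0.3884) = 2.8286 °C.
Change = 2.8286 − 3.2617 = -0.43 °C.

-0.43 °C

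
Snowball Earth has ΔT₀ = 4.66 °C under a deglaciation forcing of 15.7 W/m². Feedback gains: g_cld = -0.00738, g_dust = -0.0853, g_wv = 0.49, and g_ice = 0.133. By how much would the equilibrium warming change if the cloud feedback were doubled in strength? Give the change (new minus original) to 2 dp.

Original: g = 0.53032, ΔT = 4.66/(1−0.53032) = 9.9216 °C.
With doubled cloud: g' = 0.52294, ΔT' = 4.66/(1−0.52294) = 9.7682 °C.
Change = 9.7682 − 9.9216 = -0.15 °C.

-0.15 °C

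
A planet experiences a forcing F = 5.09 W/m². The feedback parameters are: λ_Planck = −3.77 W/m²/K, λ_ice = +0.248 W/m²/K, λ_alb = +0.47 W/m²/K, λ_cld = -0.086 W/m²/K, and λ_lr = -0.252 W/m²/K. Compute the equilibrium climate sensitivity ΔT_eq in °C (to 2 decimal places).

1.50 °C

Net feedback parameter λ = (−3.77) + (+0.248) + (+0.47) + (-0.086) + (-0.252) = -3.39 W/m²/K.
ΔT = −F/λ = −5.09/(-3.39) = 1.50 °C.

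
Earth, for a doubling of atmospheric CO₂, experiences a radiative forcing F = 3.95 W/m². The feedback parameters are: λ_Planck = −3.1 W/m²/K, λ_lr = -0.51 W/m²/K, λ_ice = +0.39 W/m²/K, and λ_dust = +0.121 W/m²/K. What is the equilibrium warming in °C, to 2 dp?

1.27 °C

Net feedback parameter λ = (−3.1) + (-0.51) + (+0.39) + (+0.121) = -3.099 W/m²/K.
ΔT = −F/λ = −3.95/(-3.099) = 1.27 °C.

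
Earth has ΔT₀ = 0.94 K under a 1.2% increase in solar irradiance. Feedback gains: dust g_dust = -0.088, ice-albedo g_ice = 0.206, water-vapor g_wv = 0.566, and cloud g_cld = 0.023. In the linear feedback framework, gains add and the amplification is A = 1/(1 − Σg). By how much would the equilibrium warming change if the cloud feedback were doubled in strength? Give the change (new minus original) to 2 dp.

0.27 K

Original: g = 0.707, ΔT = 0.94/(1−0.707) = 3.2082 K.
With doubled cloud: g' = 0.73, ΔT' = 0.94/(1−0.73) = 3.4815 K.
Change = 3.4815 − 3.2082 = 0.27 K.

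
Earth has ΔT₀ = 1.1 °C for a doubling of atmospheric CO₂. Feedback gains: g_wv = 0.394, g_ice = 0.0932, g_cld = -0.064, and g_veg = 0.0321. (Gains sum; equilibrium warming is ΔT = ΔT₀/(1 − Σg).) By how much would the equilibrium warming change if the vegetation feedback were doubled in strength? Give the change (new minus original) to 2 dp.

Original: g = 0.4553, ΔT = 1.1/(1−0.4553) = 2.0195 °C.
With doubled vegetation: g' = 0.4874, ΔT' = 1.1/(1−0.4874) = 2.1459 °C.
Change = 2.1459 − 2.0195 = 0.13 °C.

0.13 °C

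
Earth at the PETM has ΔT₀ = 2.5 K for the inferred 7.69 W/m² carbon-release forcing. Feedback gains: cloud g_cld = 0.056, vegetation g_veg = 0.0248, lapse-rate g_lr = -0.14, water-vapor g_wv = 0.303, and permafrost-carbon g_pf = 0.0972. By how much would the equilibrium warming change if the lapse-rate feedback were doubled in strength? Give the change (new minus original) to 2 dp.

Original: g = 0.341, ΔT = 2.5/(1−0.341) = 3.7936 K.
With doubled lapse-rate: g' = 0.201, ΔT' = 2.5/(1−0.201) = 3.1289 K.
Change = 3.1289 − 3.7936 = -0.66 K.

-0.66 K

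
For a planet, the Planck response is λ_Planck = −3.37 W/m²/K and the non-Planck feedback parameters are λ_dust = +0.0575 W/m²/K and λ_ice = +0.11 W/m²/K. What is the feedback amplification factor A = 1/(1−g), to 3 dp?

1.052

Convert to gains: g_dust = 0.0575/3.37 = 0.01706; g_ice = 0.11/3.37 = 0.03264.
Total gain g = 0.0497.
A = 1/(1 − 0.0497) = 1.052.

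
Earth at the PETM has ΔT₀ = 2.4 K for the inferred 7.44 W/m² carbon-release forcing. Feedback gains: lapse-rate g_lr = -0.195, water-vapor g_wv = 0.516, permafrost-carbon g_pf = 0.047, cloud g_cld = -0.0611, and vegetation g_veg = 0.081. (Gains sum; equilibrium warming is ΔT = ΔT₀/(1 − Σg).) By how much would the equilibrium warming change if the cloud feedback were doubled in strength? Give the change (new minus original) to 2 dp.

Original: g = 0.3879, ΔT = 2.4/(1−0.3879) = 3.9209 K.
With doubled cloud: g' = 0.3268, ΔT' = 2.4/(1−0.3268) = 3.5651 K.
Change = 3.5651 − 3.9209 = -0.36 K.

-0.36 K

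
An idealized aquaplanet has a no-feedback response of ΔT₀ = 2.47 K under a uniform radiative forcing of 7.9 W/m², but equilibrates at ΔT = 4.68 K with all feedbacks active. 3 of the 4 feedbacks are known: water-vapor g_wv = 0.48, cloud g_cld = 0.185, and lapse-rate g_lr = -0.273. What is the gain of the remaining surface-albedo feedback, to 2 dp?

0.08

Amplification A = ΔT/ΔT₀ = 4.68/2.47 = 1.895.
Total gain g = 1 − 1/A = 1 − 1/1.895 = 0.4723.
Known gains sum to 0.48 + 0.185 − 0.273 = 0.392.
g_alb = 0.4723 − 0.392 = 0.08.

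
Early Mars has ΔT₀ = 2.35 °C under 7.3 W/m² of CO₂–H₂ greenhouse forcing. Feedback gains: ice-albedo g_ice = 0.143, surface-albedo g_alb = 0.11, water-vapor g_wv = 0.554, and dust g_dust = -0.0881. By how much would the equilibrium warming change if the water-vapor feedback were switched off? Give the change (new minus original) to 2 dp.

-5.55 °C

Original: g = 0.7189, ΔT = 2.35/(1−0.7189) = 8.3600 °C.
Without water-vapor: g' = 0.1649, ΔT' = 2.35/(1−0.1649) = 2.8140 °C.
Change = 2.8140 − 8.3600 = -5.55 °C.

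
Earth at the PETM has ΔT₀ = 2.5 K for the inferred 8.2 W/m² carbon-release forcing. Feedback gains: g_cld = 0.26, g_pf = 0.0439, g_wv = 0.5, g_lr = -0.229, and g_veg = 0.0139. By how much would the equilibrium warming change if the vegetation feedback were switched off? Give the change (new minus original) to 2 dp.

Original: g = 0.5888, ΔT = 2.5/(1−0.5888) = 6.0798 K.
Without vegetation: g' = 0.5749, ΔT' = 2.5/(1−0.5749) = 5.8810 K.
Change = 5.8810 − 6.0798 = -0.20 K.

-0.20 K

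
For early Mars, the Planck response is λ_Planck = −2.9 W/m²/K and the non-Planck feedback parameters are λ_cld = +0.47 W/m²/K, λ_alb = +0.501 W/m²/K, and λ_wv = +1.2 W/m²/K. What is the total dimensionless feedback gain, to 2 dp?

Convert to gains: g_cld = 0.47/2.9 = 0.1621; g_alb = 0.501/2.9 = 0.1728; g_wv = 1.2/2.9 = 0.4138.
Total gain g = 0.7487.

0.75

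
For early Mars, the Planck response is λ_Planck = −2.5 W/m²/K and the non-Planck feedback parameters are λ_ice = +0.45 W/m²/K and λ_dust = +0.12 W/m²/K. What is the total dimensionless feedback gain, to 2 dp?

Convert to gains: g_ice = 0.45/2.5 = 0.18; g_dust = 0.12/2.5 = 0.048.
Total gain g = 0.228.

0.23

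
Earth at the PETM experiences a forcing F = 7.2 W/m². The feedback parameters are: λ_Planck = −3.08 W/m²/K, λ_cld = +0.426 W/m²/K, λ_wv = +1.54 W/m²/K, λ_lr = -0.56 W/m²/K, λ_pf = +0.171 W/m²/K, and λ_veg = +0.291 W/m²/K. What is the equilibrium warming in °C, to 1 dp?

Net feedback parameter λ = (−3.08) + (+0.426) + (+1.54) + (-0.56) + (+0.171) + (+0.291) = -1.212 W/m²/K.
ΔT = −F/λ = −7.2/(-1.212) = 5.9 °C.

5.9 °C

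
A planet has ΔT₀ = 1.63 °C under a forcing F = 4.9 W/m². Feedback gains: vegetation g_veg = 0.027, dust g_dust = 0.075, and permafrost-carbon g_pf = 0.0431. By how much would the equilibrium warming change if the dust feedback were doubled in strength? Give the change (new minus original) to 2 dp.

Original: g = 0.1451, ΔT = 1.63/(1−0.1451) = 1.9067 °C.
With doubled dust: g' = 0.2201, ΔT' = 1.63/(1−0.2201) = 2.0900 °C.
Change = 2.0900 − 1.9067 = 0.18 °C.

0.18 °C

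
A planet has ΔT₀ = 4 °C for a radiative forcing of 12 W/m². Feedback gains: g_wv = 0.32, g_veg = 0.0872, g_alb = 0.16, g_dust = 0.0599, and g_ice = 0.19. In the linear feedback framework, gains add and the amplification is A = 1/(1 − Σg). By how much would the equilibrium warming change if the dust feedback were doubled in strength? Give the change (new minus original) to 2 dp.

Original: g = 0.8171, ΔT = 4/(1−0.8171) = 21.8699 °C.
With doubled dust: g' = 0.877, ΔT' = 4/(1−0.877) = 32.5203 °C.
Change = 32.5203 − 21.8699 = 10.65 °C.

10.65 °C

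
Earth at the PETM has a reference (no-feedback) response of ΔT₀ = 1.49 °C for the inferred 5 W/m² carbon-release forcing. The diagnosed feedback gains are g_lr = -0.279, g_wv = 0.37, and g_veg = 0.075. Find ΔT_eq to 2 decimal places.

Total gain g = -0.279 + 0.37 + 0.075 = 0.166.
Amplification A = 1/(1 − 0.166) = 1.199.
ΔT = 1.49 × 1.199 = 1.79 °C.

1.79 °C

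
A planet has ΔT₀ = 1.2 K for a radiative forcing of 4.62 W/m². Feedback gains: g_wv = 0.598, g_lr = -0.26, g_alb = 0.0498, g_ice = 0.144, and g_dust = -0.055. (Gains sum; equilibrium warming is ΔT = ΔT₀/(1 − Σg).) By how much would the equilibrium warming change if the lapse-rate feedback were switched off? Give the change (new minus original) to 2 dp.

Original: g = 0.4768, ΔT = 1.2/(1−0.4768) = 2.2936 K.
Without lapse-rate: g' = 0.7368, ΔT' = 1.2/(1−0.7368) = 4.5593 K.
Change = 4.5593 − 2.2936 = 2.27 K.

2.27 K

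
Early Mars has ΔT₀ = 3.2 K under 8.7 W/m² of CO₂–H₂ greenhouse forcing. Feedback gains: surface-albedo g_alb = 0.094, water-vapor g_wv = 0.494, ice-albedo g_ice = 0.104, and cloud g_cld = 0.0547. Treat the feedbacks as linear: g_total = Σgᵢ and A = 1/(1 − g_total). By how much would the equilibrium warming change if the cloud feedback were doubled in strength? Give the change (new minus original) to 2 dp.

Original: g = 0.7467, ΔT = 3.2/(1−0.7467) = 12.6332 K.
With doubled cloud: g' = 0.8014, ΔT' = 3.2/(1−0.8014) = 16.1128 K.
Change = 16.1128 − 12.6332 = 3.48 K.

3.48 K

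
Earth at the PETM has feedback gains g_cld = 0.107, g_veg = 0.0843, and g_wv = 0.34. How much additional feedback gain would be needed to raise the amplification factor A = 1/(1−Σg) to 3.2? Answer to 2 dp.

Current total gain = 0.5313.
Target gain for A = 3.2: g* = 1 − 1/3.2 = 0.6875.
Additional gain needed = 0.6875 − 0.5313 = 0.16.

0.16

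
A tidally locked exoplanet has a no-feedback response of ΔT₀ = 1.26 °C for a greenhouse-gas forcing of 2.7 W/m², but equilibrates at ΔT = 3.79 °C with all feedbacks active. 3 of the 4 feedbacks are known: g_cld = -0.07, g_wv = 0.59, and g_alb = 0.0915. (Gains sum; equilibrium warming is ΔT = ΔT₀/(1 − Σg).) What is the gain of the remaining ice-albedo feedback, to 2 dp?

0.06

Amplification A = ΔT/ΔT₀ = 3.79/1.26 = 3.008.
Total gain g = 1 − 1/A = 1 − 1/3.008 = 0.6676.
Known gains sum to -0.07 + 0.59 + 0.0915 = 0.6115.
g_ice = 0.6676 − 0.6115 = 0.06.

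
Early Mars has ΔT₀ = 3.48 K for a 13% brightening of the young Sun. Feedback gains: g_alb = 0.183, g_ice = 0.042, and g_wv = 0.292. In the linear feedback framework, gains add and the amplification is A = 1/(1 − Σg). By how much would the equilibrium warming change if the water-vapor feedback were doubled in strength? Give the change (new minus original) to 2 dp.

11.01 K

Original: g = 0.517, ΔT = 3.48/(1−0.517) = 7.2050 K.
With doubled water-vapor: g' = 0.809, ΔT' = 3.48/(1−0.809) = 18.2199 K.
Change = 18.2199 − 7.2050 = 11.01 K.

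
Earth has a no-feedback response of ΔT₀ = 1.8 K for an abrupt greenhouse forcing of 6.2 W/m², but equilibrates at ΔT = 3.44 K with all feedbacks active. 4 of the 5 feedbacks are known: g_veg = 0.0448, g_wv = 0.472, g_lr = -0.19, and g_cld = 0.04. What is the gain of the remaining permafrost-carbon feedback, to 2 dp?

Amplification A = ΔT/ΔT₀ = 3.44/1.8 = 1.911.
Total gain g = 1 − 1/A = 1 − 1/1.911 = 0.4767.
Known gains sum to 0.0448 + 0.472 − 0.19 + 0.04 = 0.3668.
g_pf = 0.4767 − 0.3668 = 0.11.

0.11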